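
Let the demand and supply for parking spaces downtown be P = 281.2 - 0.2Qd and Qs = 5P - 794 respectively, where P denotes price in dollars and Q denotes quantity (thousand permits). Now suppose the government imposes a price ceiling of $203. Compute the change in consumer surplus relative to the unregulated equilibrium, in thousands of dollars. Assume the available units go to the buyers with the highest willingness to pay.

Rearranging demand gives Qd = 1406 - 5P. Without the control the market clears where 1406 - 5P = 5P - 794, i.e. P* = 220 and Q* = 306.
Since 203 < 220, the ceiling is binding.
At P = 203: Qd = 1406 - 5·203 = 391 and Qs = 5·203 - 794 = 221.
Consumer surplus without the control is ½ · (281.2 - 220) · 306 = 9363.6.
With the ceiling, 221 units are sold at 203 (assume they go to the highest-value buyers). The demand price at Q = 221 is 237, so CS = ½ · [(281.2 - 203) + (237 - 203)] · 221 = 12398.1.
Change in consumer surplus = 12398.1 - 9363.6 = 3034.5.

3034.5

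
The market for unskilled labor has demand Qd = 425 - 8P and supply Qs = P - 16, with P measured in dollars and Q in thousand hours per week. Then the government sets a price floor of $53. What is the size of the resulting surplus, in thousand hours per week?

36

Equilibrium: 425 - 8P = P - 16, so 441 = 9P and P* = 49, Q* = 33.
Because the floor (53) lies above the market-clearing price, it is binding.
At P = 53: Qd = 425 - 8·53 = 1 and Qs = 53 - 16 = 37.
Surplus = Qs - Qd = 37 - 1 = 36.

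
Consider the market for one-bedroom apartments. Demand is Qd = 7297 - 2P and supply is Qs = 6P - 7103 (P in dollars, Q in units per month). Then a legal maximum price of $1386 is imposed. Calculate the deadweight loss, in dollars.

Setting quantity demanded equal to quantity supplied, 7297 - 2P = 6P - 7103, gives P* = 1800 and Q* = 3697.
Since 1386 < 1800, the ceiling is binding.
At P = 1386: Qd = 7297 - 2·1386 = 4525 and Qs = 6·1386 - 7103 = 1213.
Quantity traded falls to 1213. At Q = 1213 the demand price is (7297 - 1213)/2 = 3042 and the supply price is (7103 + 1213)/6 = 1386.
Deadweight loss = ½ · (3042 - 1386) · (3697 - 1213) = ½ · 1656 · 2484 = 2056752.

2056752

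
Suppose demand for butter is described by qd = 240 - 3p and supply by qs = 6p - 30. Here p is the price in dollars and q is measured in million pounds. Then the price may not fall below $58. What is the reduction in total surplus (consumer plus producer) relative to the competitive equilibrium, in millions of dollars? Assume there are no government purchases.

Without the control the market clears where 240 - 3p = 6p - 30, i.e. p* = 30 and q* = 150.
Because the floor (58) lies above the market-clearing price, it is binding.
At p = 58: qd = 240 - 3·58 = 66 and qs = 6·58 - 30 = 318.
Quantity traded falls to 66. At q = 66 the demand price is (240 - 66)/3 = 58 and the supply price is (30 + 66)/6 = 16.
Deadweight loss = ½ · (58 - 16) · (150 - 66) = ½ · 42 · 84 = 1764.

1764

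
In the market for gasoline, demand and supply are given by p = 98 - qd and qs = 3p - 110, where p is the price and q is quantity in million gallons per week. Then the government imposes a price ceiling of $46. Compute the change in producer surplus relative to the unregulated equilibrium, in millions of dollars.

Rearranging demand gives qd = 98 - p. Without the control the market clears where 98 - p = 3p - 110, i.e. p* = 52 and q* = 46.
Because the ceiling (46) lies below the market-clearing price, it is binding.
At p = 46: qd = 98 - 46 = 52 and qs = 3·46 - 110 = 28.
Producer surplus without the control is ½ · (52 - 110/3) · 46 = 1058/3.
With the ceiling, producers sell 28 units at 46, so PS = ½ · (46 - 110/3) · 28 = 392/3.
Change in producer surplus = 392/3 - 1058/3 = -222.

-222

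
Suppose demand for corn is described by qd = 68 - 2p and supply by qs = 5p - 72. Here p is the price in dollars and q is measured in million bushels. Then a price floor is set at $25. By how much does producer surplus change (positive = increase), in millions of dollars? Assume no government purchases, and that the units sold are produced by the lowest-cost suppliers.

80

Equilibrium: 68 - 2p = 5p - 72, so 140 = 7p and p* = 20, q* = 28.
Since 25 > 20, the floor is binding.
At p = 25: qd = 68 - 2·25 = 18 and qs = 5·25 - 72 = 53.
Producer surplus without the control is ½ · (20 - 14.4) · 28 = 78.4.
With the floor, 18 units are sold at 25. The supply price at q = 18 is 18, so PS = ½ · [(25 - 14.4) + (25 - 18)] · 18 = 158.4.
Change in producer surplus = 158.4 - 78.4 = 80.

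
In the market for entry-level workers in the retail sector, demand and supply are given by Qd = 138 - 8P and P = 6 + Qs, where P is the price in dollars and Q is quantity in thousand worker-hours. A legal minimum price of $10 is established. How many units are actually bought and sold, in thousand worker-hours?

Rearranging supply gives Qs = P - 6. Setting quantity demanded equal to quantity supplied, 138 - 8P = P - 6, gives P* = 16 and Q* = 10.
Since 10 is below P* = 16, the floor does not bind and the free-market outcome prevails.

10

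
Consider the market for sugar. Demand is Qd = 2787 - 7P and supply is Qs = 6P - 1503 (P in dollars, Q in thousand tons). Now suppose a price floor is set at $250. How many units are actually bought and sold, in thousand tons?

Equilibrium: 2787 - 7P = 6P - 1503, so 4290 = 13P and P* = 330, Q* = 477.
Since 250 is below P* = 330, the floor does not bind and the free-market outcome prevails.

477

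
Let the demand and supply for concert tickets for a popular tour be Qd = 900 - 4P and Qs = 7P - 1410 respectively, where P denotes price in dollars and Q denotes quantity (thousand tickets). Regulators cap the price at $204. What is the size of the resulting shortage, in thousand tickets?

Without the control the market clears where 900 - 4P = 7P - 1410, i.e. P* = 210 and Q* = 60.
Since 204 < 210, the ceiling is binding.
At P = 204: Qd = 900 - 4·204 = 84 and Qs = 7·204 - 1410 = 18.
Shortage = Qd - Qs = 84 - 18 = 66.

66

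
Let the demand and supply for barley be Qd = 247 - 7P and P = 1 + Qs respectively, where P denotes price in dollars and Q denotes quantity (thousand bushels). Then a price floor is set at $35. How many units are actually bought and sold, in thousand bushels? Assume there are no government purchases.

2

Rearranging supply gives Qs = P - 1. Setting quantity demanded equal to quantity supplied, 247 - 7P = P - 1, gives P* = 31 and Q* = 30.
Because the floor (35) lies above the market-clearing price, it is binding.
At P = 35: Qd = 247 - 7·35 = 2 and Qs = 35 - 1 = 34.
The quantity actually transacted is the short side, demand: 2.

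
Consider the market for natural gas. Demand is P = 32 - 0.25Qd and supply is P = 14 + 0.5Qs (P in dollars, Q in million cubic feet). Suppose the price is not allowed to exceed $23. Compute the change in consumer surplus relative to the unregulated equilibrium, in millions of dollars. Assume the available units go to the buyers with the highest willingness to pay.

49.5

Rearranging demand gives Qd = 128 - 4P; rearranging supply gives Qs = 2P - 28. Setting quantity demanded equal to quantity supplied, 128 - 4P = 2P - 28, gives P* = 26 and Q* = 24.
The ceiling of 23 is below the equilibrium price 26, so it binds.
At P = 23: Qd = 128 - 4·23 = 36 and Qs = 2·23 - 28 = 18.
Consumer surplus without the control is ½ · (32 - 26) · 24 = 72.
With the ceiling, 18 units are sold at 23 (assume they go to the highest-value buyers). The demand price at Q = 18 is 27.5, so CS = ½ · [(32 - 23) + (27.5 - 23)] · 18 = 121.5.
Change in consumer surplus = 121.5 - 72 = 49.5.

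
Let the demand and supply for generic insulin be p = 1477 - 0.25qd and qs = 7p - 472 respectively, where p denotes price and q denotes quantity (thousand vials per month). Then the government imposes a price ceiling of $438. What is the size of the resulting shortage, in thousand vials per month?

Rearranging demand gives qd = 5908 - 4p. Equilibrium: 5908 - 4p = 7p - 472, so 6380 = 11p and p* = 580, q* = 3588.
The ceiling of 438 is below the equilibrium price 580, so it binds.
At p = 438: qd = 5908 - 4·438 = 4156 and qs = 7·438 - 472 = 2594.
Shortage = qd - qs = 4156 - 2594 = 1562.

1562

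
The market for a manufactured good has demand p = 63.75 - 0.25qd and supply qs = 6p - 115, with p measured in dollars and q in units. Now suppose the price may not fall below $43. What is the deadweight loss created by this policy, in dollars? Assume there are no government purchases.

120

Rearranging demand gives qd = 255 - 4p. Setting quantity demanded equal to quantity supplied, 255 - 4p = 6p - 115, gives p* = 37 and q* = 107.
Since 43 > 37, the floor is binding.
At p = 43: qd = 255 - 4·43 = 83 and qs = 6·43 - 115 = 143.
Quantity traded falls to 83. At q = 83 the demand price is (255 - 83)/4 = 43 and the supply price is (115 + 83)/6 = 33.
Deadweight loss = ½ · (43 - 33) · (107 - 83) = ½ · 10 · 24 = 120.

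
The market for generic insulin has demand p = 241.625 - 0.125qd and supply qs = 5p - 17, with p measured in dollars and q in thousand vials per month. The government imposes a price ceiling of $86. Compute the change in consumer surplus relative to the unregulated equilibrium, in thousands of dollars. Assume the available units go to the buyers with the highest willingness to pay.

Rearranging demand gives qd = 1933 - 8p. Without the control the market clears where 1933 - 8p = 5p - 17, i.e. p* = 150 and q* = 733.
Since 86 < 150, the ceiling is binding.
At p = 86: qd = 1933 - 8·86 = 1245 and qs = 5·86 - 17 = 413.
Consumer surplus without the control is ½ · (241.625 - 150) · 733 = 33580.5625.
With the ceiling, 413 units are sold at 86 (assume they go to the highest-value buyers). The demand price at q = 413 is 190, so CS = ½ · [(241.625 - 86) + (190 - 86)] · 413 = 53612.5625.
Change in consumer surplus = 53612.5625 - 33580.5625 = 20032.

20032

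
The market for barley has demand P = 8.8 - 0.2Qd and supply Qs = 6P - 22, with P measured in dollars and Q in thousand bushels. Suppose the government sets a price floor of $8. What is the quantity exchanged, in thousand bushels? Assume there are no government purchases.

4

Rearranging demand gives Qd = 44 - 5P. Equilibrium: 44 - 5P = 6P - 22, so 66 = 11P and P* = 6, Q* = 14.
The floor of 8 is above the equilibrium price 6, so it binds.
At P = 8: Qd = 44 - 5·8 = 4 and Qs = 6·8 - 22 = 26.
The quantity actually transacted is the short side, demand: 4.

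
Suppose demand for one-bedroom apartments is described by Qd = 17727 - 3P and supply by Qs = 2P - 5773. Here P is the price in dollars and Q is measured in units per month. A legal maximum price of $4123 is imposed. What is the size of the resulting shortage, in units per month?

2885

Equilibrium: 17727 - 3P = 2P - 5773, so 23500 = 5P and P* = 4700, Q* = 3627.
The ceiling of 4123 is below the equilibrium price 4700, so it binds.
At P = 4123: Qd = 17727 - 3·4123 = 5358 and Qs = 2·4123 - 5773 = 2473.
Shortage = Qd - Qs = 5358 - 2473 = 2885.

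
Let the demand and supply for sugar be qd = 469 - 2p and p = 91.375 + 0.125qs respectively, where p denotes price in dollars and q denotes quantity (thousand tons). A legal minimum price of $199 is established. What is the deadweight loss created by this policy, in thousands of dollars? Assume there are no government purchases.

7801.25

Rearranging supply gives qs = 8p - 731. In a free market, 469 - 2p = 8p - 731 gives the equilibrium p* = 120, q* = 229.
The floor of 199 is above the equilibrium price 120, so it binds.
At p = 199: qd = 469 - 2·199 = 71 and qs = 8·199 - 731 = 861.
Quantity traded falls to 71. At q = 71 the demand price is (469 - 71)/2 = 199 and the supply price is (731 + 71)/8 = 100.25.
Deadweight loss = ½ · (199 - 100.25) · (229 - 71) = ½ · 98.75 · 158 = 7801.25.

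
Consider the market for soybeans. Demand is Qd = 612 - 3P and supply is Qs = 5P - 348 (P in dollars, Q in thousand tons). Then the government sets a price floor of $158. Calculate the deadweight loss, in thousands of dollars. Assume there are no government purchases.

3465.6

Equilibrium: 612 - 3P = 5P - 348, so 960 = 8P and P* = 120, Q* = 252.
Since 158 > 120, the floor is binding.
At P = 158: Qd = 612 - 3·158 = 138 and Qs = 5·158 - 348 = 442.
Quantity traded falls to 138. At Q = 138 the demand price is (612 - 138)/3 = 158 and the supply price is (348 + 138)/5 = 97.2.
Deadweight loss = ½ · (158 - 97.2) · (252 - 138) = ½ · 60.8 · 114 = 3465.6.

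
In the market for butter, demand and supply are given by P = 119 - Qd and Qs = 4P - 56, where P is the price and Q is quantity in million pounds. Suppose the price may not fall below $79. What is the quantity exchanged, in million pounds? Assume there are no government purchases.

40

Rearranging demand gives Qd = 119 - P. Equilibrium: 119 - P = 4P - 56, so 175 = 5P and P* = 35, Q* = 84.
Because the floor (79) lies above the market-clearing price, it is binding.
At P = 79: Qd = 119 - 79 = 40 and Qs = 4·79 - 56 = 260.
The quantity actually transacted is the short side, demand: 40.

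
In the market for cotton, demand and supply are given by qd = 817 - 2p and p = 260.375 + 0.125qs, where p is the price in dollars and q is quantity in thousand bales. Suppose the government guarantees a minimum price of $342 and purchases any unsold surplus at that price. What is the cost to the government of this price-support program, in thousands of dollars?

Rearranging supply gives qs = 8p - 2083. Equilibrium: 817 - 2p = 8p - 2083, so 2900 = 10p and p* = 290, q* = 237.
Because the floor (342) lies above the market-clearing price, it is binding.
At p = 342: qd = 817 - 2·342 = 133 and qs = 8·342 - 2083 = 653.
Surplus = qs - qd = 520.
Government expenditure = surplus × support price = 520 × 342 = 177840.

177840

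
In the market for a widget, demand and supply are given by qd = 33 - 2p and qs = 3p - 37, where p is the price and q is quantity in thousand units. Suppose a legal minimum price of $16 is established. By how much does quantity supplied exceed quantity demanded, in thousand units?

10

In a free market, 33 - 2p = 3p - 37 gives the equilibrium p* = 14, q* = 5.
The floor of 16 is above the equilibrium price 14, so it binds.
At p = 16: qd = 33 - 2·16 = 1 and qs = 3·16 - 37 = 11.
Surplus = qs - qd = 11 - 1 = 10.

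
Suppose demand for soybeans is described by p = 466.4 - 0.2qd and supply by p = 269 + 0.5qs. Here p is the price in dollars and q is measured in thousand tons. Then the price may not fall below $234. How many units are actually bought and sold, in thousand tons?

282

Rearranging demand gives qd = 2332 - 5p; rearranging supply gives qs = 2p - 538. Equilibrium: 2332 - 5p = 2p - 538, so 2870 = 7p and p* = 410, q* = 282.
The floor of 234 is below the equilibrium price 410, so it is not binding; the market clears at p* = 410, q* = 282.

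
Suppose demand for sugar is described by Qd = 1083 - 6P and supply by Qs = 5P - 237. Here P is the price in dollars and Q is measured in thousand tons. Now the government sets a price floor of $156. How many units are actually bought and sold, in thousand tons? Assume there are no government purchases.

147

Setting quantity demanded equal to quantity supplied, 1083 - 6P = 5P - 237, gives P* = 120 and Q* = 363.
The floor of 156 is above the equilibrium price 120, so it binds.
At P = 156: Qd = 1083 - 6·156 = 147 and Qs = 5·156 - 237 = 543.
The quantity actually transacted is the short side, demand: 147.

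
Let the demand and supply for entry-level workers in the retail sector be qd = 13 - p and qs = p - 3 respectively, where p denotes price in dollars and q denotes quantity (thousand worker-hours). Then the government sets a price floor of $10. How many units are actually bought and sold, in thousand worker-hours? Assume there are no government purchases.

Setting quantity demanded equal to quantity supplied, 13 - p = p - 3, gives p* = 8 and q* = 5.
The floor of 10 is above the equilibrium price 8, so it binds.
At p = 10: qd = 13 - 10 = 3 and qs = 10 - 3 = 7.
The quantity actually transacted is the short side, demand: 3.

3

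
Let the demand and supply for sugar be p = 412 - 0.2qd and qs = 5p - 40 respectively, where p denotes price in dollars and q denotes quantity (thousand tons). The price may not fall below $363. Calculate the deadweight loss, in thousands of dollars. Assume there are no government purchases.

Rearranging demand gives qd = 2060 - 5p. Without the control the market clears where 2060 - 5p = 5p - 40, i.e. p* = 210 and q* = 1010.
The floor of 363 is above the equilibrium price 210, so it binds.
At p = 363: qd = 2060 - 5·363 = 245 and qs = 5·363 - 40 = 1775.
Quantity traded falls to 245. At q = 245 the demand price is (2060 - 245)/5 = 363 and the supply price is (40 + 245)/5 = 57.
Deadweight loss = ½ · (363 - 57) · (1010 - 245) = ½ · 306 · 765 = 117045.

117045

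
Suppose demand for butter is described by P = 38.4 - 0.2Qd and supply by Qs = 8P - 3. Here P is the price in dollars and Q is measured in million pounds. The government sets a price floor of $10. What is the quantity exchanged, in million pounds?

117

Rearranging demand gives Qd = 192 - 5P. Equilibrium: 192 - 5P = 8P - 3, so 195 = 13P and P* = 15, Q* = 117.
Since 10 is below P* = 15, the floor does not bind and the free-market outcome prevails.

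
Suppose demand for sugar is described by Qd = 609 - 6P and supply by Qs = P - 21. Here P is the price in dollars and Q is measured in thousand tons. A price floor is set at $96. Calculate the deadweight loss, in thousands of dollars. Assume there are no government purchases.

In a free market, 609 - 6P = P - 21 gives the equilibrium P* = 90, Q* = 69.
Since 96 > 90, the floor is binding.
At P = 96: Qd = 609 - 6·96 = 33 and Qs = 96 - 21 = 75.
Quantity traded falls to 33. At Q = 33 the demand price is (609 - 33)/6 = 96 and the supply price is 21 + 33 = 54.
Deadweight loss = ½ · (96 - 54) · (69 - 33) = ½ · 42 · 36 = 756.

756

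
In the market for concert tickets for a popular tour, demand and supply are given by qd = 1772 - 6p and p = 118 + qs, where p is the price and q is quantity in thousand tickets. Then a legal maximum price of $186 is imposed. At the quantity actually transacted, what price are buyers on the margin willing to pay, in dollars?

284

Rearranging supply gives qs = p - 118. In a free market, 1772 - 6p = p - 118 gives the equilibrium p* = 270, q* = 152.
Since 186 < 270, the ceiling is binding.
At p = 186: qd = 1772 - 6·186 = 656 and qs = 186 - 118 = 68.
Only 68 units reach the market. On the demand curve, the marginal buyer's willingness to pay at q = 68 is (1772 - 68)/6 = 284.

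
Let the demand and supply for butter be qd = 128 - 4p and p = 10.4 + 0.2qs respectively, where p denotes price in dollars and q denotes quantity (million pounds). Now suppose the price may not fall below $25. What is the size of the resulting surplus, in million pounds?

45

Rearranging supply gives qs = 5p - 52. Without the control the market clears where 128 - 4p = 5p - 52, i.e. p* = 20 and q* = 48.
The floor of 25 is above the equilibrium price 20, so it binds.
At p = 25: qd = 128 - 4·25 = 28 and qs = 5·25 - 52 = 73.
Surplus = qs - qd = 73 - 28 = 45.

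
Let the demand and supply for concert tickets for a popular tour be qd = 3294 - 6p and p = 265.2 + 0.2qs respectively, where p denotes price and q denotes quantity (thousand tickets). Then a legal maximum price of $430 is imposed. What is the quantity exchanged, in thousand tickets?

774

Rearranging supply gives qs = 5p - 1326. Equilibrium: 3294 - 6p = 5p - 1326, so 4620 = 11p and p* = 420, q* = 774.
Since 430 is above p* = 420, the ceiling does not bind and the free-market outcome prevails.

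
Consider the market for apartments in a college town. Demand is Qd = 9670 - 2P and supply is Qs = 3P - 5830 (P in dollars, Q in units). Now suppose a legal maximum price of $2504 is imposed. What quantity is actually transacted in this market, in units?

Setting quantity demanded equal to quantity supplied, 9670 - 2P = 3P - 5830, gives P* = 3100 and Q* = 3470.
Since 2504 < 3100, the ceiling is binding.
At P = 2504: Qd = 9670 - 2·2504 = 4662 and Qs = 3·2504 - 5830 = 1682.
The quantity actually transacted is the short side, supply: 1682.

1682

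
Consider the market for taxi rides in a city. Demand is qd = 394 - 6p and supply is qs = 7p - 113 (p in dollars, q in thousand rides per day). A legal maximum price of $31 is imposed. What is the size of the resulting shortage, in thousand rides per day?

104

Setting quantity demanded equal to quantity supplied, 394 - 6p = 7p - 113, gives p* = 39 and q* = 160.
The ceiling of 31 is below the equilibrium price 39, so it binds.
At p = 31: qd = 394 - 6·31 = 208 and qs = 7·31 - 113 = 104.
Shortage = qd - qs = 208 - 104 = 104.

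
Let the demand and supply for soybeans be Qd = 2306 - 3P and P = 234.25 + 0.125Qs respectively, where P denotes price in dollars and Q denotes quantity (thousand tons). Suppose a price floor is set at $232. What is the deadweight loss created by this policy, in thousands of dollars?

Rearranging supply gives Qs = 8P - 1874. Without the control the market clears where 2306 - 3P = 8P - 1874, i.e. P* = 380 and Q* = 1166.
Since 232 is below P* = 380, the floor does not bind and the free-market outcome prevails.
Since the control does not bind, no trades are prevented and deadweight loss is zero.

0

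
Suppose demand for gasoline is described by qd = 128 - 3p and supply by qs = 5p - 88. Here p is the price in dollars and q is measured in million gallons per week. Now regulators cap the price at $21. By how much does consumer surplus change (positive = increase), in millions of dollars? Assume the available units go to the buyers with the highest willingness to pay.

-48

Setting quantity demanded equal to quantity supplied, 128 - 3p = 5p - 88, gives p* = 27 and q* = 47.
The ceiling of 21 is below the equilibrium price 27, so it binds.
At p = 21: qd = 128 - 3·21 = 65 and qs = 5·21 - 88 = 17.
Consumer surplus without the control is ½ · (128/3 - 27) · 47 = 2209/6.
With the ceiling, 17 units are sold at 21 (assume they go to the highest-value buyers). The demand price at q = 17 is 37, so CS = ½ · [(128/3 - 21) + (37 - 21)] · 17 = 1921/6.
Change in consumer surplus = 1921/6 - 2209/6 = -48.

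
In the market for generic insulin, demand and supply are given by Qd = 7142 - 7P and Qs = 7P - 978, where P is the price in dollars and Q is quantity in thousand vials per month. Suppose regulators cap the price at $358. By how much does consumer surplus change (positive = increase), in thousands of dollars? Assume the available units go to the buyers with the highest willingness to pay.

166722

Without the control the market clears where 7142 - 7P = 7P - 978, i.e. P* = 580 and Q* = 3082.
The ceiling of 358 is below the equilibrium price 580, so it binds.
At P = 358: Qd = 7142 - 7·358 = 4636 and Qs = 7·358 - 978 = 1528.
Consumer surplus without the control is ½ · (7142/7 - 580) · 3082 = 4749362/7.
With the ceiling, 1528 units are sold at 358 (assume they go to the highest-value buyers). The demand price at Q = 1528 is 802, so CS = ½ · [(7142/7 - 358) + (802 - 358)] · 1528 = 5916416/7.
Change in consumer surplus = 5916416/7 - 4749362/7 = 166722.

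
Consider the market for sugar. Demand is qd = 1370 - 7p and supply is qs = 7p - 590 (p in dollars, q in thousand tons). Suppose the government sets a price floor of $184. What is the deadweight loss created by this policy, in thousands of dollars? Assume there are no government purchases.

13552

Equilibrium: 1370 - 7p = 7p - 590, so 1960 = 14p and p* = 140, q* = 390.
Since 184 > 140, the floor is binding.
At p = 184: qd = 1370 - 7·184 = 82 and qs = 7·184 - 590 = 698.
Quantity traded falls to 82. At q = 82 the demand price is (1370 - 82)/7 = 184 and the supply price is (590 + 82)/7 = 96.
Deadweight loss = ½ · (184 - 96) · (390 - 82) = ½ · 88 · 308 = 13552.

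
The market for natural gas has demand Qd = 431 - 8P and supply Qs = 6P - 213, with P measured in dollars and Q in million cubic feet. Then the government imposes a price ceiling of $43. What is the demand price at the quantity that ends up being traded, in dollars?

48.25

Without the control the market clears where 431 - 8P = 6P - 213, i.e. P* = 46 and Q* = 63.
The ceiling of 43 is below the equilibrium price 46, so it binds.
At P = 43: Qd = 431 - 8·43 = 87 and Qs = 6·43 - 213 = 45.
Only 45 units reach the market. On the demand curve, the marginal buyer's willingness to pay at Q = 45 is (431 - 45)/8 = 48.25.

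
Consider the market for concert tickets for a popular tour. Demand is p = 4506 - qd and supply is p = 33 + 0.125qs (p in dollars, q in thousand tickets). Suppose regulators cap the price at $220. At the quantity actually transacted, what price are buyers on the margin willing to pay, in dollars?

Rearranging demand gives qd = 4506 - p; rearranging supply gives qs = 8p - 264. Setting quantity demanded equal to quantity supplied, 4506 - p = 8p - 264, gives p* = 530 and q* = 3976.
Because the ceiling (220) lies below the market-clearing price, it is binding.
At p = 220: qd = 4506 - 220 = 4286 and qs = 8·220 - 264 = 1496.
Only 1496 units reach the market. On the demand curve, the marginal buyer's willingness to pay at q = 1496 is (4506 - 1496) = 3010.

3010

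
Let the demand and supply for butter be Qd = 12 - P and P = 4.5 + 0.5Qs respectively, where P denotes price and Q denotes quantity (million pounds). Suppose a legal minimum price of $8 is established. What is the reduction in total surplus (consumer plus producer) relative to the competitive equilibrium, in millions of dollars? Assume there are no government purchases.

0.75

Rearranging supply gives Qs = 2P - 9. Equilibrium: 12 - P = 2P - 9, so 21 = 3P and P* = 7, Q* = 5.
Since 8 > 7, the floor is binding.
At P = 8: Qd = 12 - 8 = 4 and Qs = 2·8 - 9 = 7.
Quantity traded falls to 4. At Q = 4 the demand price is 12 - 4 = 8 and the supply price is (9 + 4)/2 = 6.5.
Deadweight loss = ½ · (8 - 6.5) · (5 - 4) = ½ · 1.5 · 1 = 0.75.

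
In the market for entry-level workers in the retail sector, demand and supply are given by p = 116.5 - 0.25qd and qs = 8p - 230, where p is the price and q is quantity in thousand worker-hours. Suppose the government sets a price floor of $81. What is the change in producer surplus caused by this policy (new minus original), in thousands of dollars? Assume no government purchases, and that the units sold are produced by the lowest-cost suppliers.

Rearranging demand gives qd = 466 - 4p. In a free market, 466 - 4p = 8p - 230 gives the equilibrium p* = 58, q* = 234.
The floor of 81 is above the equilibrium price 58, so it binds.
At p = 81: qd = 466 - 4·81 = 142 and qs = 8·81 - 230 = 418.
Producer surplus without the control is ½ · (58 - 28.75) · 234 = 3422.25.
With the floor, 142 units are sold at 81. The supply price at q = 142 is 46.5, so PS = ½ · [(81 - 28.75) + (81 - 46.5)] · 142 = 6159.25.
Change in producer surplus = 6159.25 - 3422.25 = 2737.

2737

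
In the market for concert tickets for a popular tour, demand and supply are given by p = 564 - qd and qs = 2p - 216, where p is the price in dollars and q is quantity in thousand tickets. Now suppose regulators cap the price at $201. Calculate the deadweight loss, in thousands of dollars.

10443

Rearranging demand gives qd = 564 - p. Setting quantity demanded equal to quantity supplied, 564 - p = 2p - 216, gives p* = 260 and q* = 304.
Because the ceiling (201) lies below the market-clearing price, it is binding.
At p = 201: qd = 564 - 201 = 363 and qs = 2·201 - 216 = 186.
Quantity traded falls to 186. At q = 186 the demand price is 564 - 186 = 378 and the supply price is (216 + 186)/2 = 201.
Deadweight loss = ½ · (378 - 201) · (304 - 186) = ½ · 177 · 118 = 10443.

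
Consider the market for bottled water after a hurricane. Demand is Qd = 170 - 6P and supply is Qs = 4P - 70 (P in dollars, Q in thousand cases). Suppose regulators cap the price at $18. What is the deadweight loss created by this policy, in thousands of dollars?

120

Setting quantity demanded equal to quantity supplied, 170 - 6P = 4P - 70, gives P* = 24 and Q* = 26.
Because the ceiling (18) lies below the market-clearing price, it is binding.
At P = 18: Qd = 170 - 6·18 = 62 and Qs = 4·18 - 70 = 2.
Quantity traded falls to 2. At Q = 2 the demand price is (170 - 2)/6 = 28 and the supply price is (70 + 2)/4 = 18.
Deadweight loss = ½ · (28 - 18) · (26 - 2) = ½ · 10 · 24 = 120.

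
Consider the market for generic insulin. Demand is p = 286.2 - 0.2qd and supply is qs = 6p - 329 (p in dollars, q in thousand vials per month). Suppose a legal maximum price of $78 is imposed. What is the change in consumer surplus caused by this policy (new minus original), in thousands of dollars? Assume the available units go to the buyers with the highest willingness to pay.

-12808.4

Rearranging demand gives qd = 1431 - 5p. In a free market, 1431 - 5p = 6p - 329 gives the equilibrium p* = 160, q* = 631.
Since 78 < 160, the ceiling is binding.
At p = 78: qd = 1431 - 5·78 = 1041 and qs = 6·78 - 329 = 139.
Consumer surplus without the control is ½ · (286.2 - 160) · 631 = 39816.1.
With the ceiling, 139 units are sold at 78 (assume they go to the highest-value buyers). The demand price at q = 139 is 258.4, so CS = ½ · [(286.2 - 78) + (258.4 - 78)] · 139 = 27007.7.
Change in consumer surplus = 27007.7 - 39816.1 = -12808.4.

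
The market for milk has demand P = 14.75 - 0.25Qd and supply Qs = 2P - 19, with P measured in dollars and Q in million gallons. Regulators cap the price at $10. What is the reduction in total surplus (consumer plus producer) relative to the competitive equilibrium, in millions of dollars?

13.5

Rearranging demand gives Qd = 59 - 4P. Equilibrium: 59 - 4P = 2P - 19, so 78 = 6P and P* = 13, Q* = 7.
Since 10 < 13, the ceiling is binding.
At P = 10: Qd = 59 - 4·10 = 19 and Qs = 2·10 - 19 = 1.
Quantity traded falls to 1. At Q = 1 the demand price is (59 - 1)/4 = 14.5 and the supply price is (19 + 1)/2 = 10.
Deadweight loss = ½ · (14.5 - 10) · (7 - 1) = ½ · 4.5 · 6 = 13.5.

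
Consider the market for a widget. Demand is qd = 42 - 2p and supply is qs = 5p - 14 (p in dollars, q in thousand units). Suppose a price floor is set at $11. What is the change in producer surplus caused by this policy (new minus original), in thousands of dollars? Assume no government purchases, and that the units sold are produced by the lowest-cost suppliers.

Equilibrium: 42 - 2p = 5p - 14, so 56 = 7p and p* = 8, q* = 26.
The floor of 11 is above the equilibrium price 8, so it binds.
At p = 11: qd = 42 - 2·11 = 20 and qs = 5·11 - 14 = 41.
Producer surplus without the control is ½ · (8 - 2.8) · 26 = 67.6.
With the floor, 20 units are sold at 11. The supply price at q = 20 is 6.8, so PS = ½ · [(11 - 2.8) + (11 - 6.8)] · 20 = 124.
Change in producer surplus = 124 - 67.6 = 56.4.

56.4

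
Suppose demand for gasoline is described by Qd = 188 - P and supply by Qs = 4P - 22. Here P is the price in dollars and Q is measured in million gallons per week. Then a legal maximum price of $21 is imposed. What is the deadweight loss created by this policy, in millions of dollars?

4410

Without the control the market clears where 188 - P = 4P - 22, i.e. P* = 42 and Q* = 146.
The ceiling of 21 is below the equilibrium price 42, so it binds.
At P = 21: Qd = 188 - 21 = 167 and Qs = 4·21 - 22 = 62.
Quantity traded falls to 62. At Q = 62 the demand price is 188 - 62 = 126 and the supply price is (22 + 62)/4 = 21.
Deadweight loss = ½ · (126 - 21) · (146 - 62) = ½ · 105 · 84 = 4410.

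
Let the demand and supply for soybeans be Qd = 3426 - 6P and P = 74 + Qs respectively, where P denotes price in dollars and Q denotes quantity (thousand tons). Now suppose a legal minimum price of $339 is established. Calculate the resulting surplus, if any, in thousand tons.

0

Rearranging supply gives Qs = P - 74. Without the control the market clears where 3426 - 6P = P - 74, i.e. P* = 500 and Q* = 426.
Since 339 is below P* = 500, the floor does not bind and the free-market outcome prevails.
Since the control does not bind, there is no surplus.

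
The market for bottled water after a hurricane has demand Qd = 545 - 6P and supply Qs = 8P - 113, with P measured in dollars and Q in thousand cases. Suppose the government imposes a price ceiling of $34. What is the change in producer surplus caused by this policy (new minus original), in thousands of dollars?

Without the control the market clears where 545 - 6P = 8P - 113, i.e. P* = 47 and Q* = 263.
Because the ceiling (34) lies below the market-clearing price, it is binding.
At P = 34: Qd = 545 - 6·34 = 341 and Qs = 8·34 - 113 = 159.
Producer surplus without the control is ½ · (47 - 14.125) · 263 = 4323.0625.
With the ceiling, producers sell 159 units at 34, so PS = ½ · (34 - 14.125) · 159 = 1580.0625.
Change in producer surplus = 1580.0625 - 4323.0625 = -2743.

-2743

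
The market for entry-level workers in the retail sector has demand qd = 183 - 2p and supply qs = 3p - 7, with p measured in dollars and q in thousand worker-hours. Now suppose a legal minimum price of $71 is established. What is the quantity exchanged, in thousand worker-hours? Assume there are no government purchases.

41

Without the control the market clears where 183 - 2p = 3p - 7, i.e. p* = 38 and q* = 107.
The floor of 71 is above the equilibrium price 38, so it binds.
At p = 71: qd = 183 - 2·71 = 41 and qs = 3·71 - 7 = 206.
The quantity actually transacted is the short side, demand: 41.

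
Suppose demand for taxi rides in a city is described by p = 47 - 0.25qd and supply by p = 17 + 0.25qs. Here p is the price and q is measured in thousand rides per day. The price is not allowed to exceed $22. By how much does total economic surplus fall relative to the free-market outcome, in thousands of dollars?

400

Rearranging demand gives qd = 188 - 4p; rearranging supply gives qs = 4p - 68. Setting quantity demanded equal to quantity supplied, 188 - 4p = 4p - 68, gives p* = 32 and q* = 60.
Because the ceiling (22) lies below the market-clearing price, it is binding.
At p = 22: qd = 188 - 4·22 = 100 and qs = 4·22 - 68 = 20.
Quantity traded falls to 20. At q = 20 the demand price is (188 - 20)/4 = 42 and the supply price is (68 + 20)/4 = 22.
Deadweight loss = ½ · (42 - 22) · (60 - 20) = ½ · 20 · 40 = 400.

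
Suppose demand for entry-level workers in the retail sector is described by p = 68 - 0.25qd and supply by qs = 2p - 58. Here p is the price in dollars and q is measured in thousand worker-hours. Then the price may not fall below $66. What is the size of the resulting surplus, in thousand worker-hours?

66

Rearranging demand gives qd = 272 - 4p. Equilibrium: 272 - 4p = 2p - 58, so 330 = 6p and p* = 55, q* = 52.
The floor of 66 is above the equilibrium price 55, so it binds.
At p = 66: qd = 272 - 4·66 = 8 and qs = 2·66 - 58 = 74.
Surplus = qs - qd = 74 - 8 = 66.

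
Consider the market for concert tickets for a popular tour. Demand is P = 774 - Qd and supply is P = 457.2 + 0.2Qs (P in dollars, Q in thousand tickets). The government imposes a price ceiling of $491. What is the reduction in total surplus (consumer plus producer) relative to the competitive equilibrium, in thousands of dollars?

Rearranging demand gives Qd = 774 - P; rearranging supply gives Qs = 5P - 2286. Without the control the market clears where 774 - P = 5P - 2286, i.e. P* = 510 and Q* = 264.
Because the ceiling (491) lies below the market-clearing price, it is binding.
At P = 491: Qd = 774 - 491 = 283 and Qs = 5·491 - 2286 = 169.
Quantity traded falls to 169. At Q = 169 the demand price is 774 - 169 = 605 and the supply price is (2286 + 169)/5 = 491.
Deadweight loss = ½ · (605 - 491) · (264 - 169) = ½ · 114 · 95 = 5415.

5415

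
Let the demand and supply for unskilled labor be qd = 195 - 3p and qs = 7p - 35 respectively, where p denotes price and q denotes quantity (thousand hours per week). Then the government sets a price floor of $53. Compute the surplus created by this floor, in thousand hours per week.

300

Without the control the market clears where 195 - 3p = 7p - 35, i.e. p* = 23 and q* = 126.
The floor of 53 is above the equilibrium price 23, so it binds.
At p = 53: qd = 195 - 3·53 = 36 and qs = 7·53 - 35 = 336.
Surplus = qs - qd = 336 - 36 = 300.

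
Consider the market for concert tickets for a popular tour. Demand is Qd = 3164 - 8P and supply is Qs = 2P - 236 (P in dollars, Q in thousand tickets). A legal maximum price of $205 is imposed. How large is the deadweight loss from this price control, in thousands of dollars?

22781.25

In a free market, 3164 - 8P = 2P - 236 gives the equilibrium P* = 340, Q* = 444.
Because the ceiling (205) lies below the market-clearing price, it is binding.
At P = 205: Qd = 3164 - 8·205 = 1524 and Qs = 2·205 - 236 = 174.
Quantity traded falls to 174. At Q = 174 the demand price is (3164 - 174)/8 = 373.75 and the supply price is (236 + 174)/2 = 205.
Deadweight loss = ½ · (373.75 - 205) · (444 - 174) = ½ · 168.75 · 270 = 22781.25.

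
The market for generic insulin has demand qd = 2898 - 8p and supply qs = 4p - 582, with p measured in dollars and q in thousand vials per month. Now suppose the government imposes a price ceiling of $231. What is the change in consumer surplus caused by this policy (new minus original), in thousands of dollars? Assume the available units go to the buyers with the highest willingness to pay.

Setting quantity demanded equal to quantity supplied, 2898 - 8p = 4p - 582, gives p* = 290 and q* = 578.
The ceiling of 231 is below the equilibrium price 290, so it binds.
At p = 231: qd = 2898 - 8·231 = 1050 and qs = 4·231 - 582 = 342.
Consumer surplus without the control is ½ · (362.25 - 290) · 578 = 20880.25.
With the ceiling, 342 units are sold at 231 (assume they go to the highest-value buyers). The demand price at q = 342 is 319.5, so CS = ½ · [(362.25 - 231) + (319.5 - 231)] · 342 = 37577.25.
Change in consumer surplus = 37577.25 - 20880.25 = 16697.

16697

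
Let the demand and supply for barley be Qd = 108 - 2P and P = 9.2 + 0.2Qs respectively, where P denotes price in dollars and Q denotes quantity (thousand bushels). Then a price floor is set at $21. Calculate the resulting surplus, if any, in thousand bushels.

Rearranging supply gives Qs = 5P - 46. Without the control the market clears where 108 - 2P = 5P - 46, i.e. P* = 22 and Q* = 64.
The floor of 21 is below the equilibrium price 22, so it is not binding; the market clears at P* = 22, Q* = 64.
Since the control does not bind, there is no surplus.

0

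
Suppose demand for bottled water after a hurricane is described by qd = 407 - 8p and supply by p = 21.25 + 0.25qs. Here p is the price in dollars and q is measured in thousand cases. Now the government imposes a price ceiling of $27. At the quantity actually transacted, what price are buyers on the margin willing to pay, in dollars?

48

Rearranging supply gives qs = 4p - 85. Equilibrium: 407 - 8p = 4p - 85, so 492 = 12p and p* = 41, q* = 79.
Since 27 < 41, the ceiling is binding.
At p = 27: qd = 407 - 8·27 = 191 and qs = 4·27 - 85 = 23.
Only 23 units reach the market. On the demand curve, the marginal buyer's willingness to pay at q = 23 is (407 - 23)/8 = 48.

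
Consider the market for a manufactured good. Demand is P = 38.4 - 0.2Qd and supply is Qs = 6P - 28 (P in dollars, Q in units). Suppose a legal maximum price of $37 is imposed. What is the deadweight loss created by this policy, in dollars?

Rearranging demand gives Qd = 192 - 5P. Without the control the market clears where 192 - 5P = 6P - 28, i.e. P* = 20 and Q* = 92.
Since 37 is above P* = 20, the ceiling does not bind and the free-market outcome prevails.
Since the control does not bind, no trades are prevented and deadweight loss is zero.

0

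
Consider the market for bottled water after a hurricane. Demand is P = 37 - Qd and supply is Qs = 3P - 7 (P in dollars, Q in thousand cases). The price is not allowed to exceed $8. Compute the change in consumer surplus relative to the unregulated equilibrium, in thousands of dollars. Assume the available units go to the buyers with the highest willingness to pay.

10.5

Rearranging demand gives Qd = 37 - P. Setting quantity demanded equal to quantity supplied, 37 - P = 3P - 7, gives P* = 11 and Q* = 26.
The ceiling of 8 is below the equilibrium price 11, so it binds.
At P = 8: Qd = 37 - 8 = 29 and Qs = 3·8 - 7 = 17.
Consumer surplus without the control is ½ · (37 - 11) · 26 = 338.
With the ceiling, 17 units are sold at 8 (assume they go to the highest-value buyers). The demand price at Q = 17 is 20, so CS = ½ · [(37 - 8) + (20 - 8)] · 17 = 348.5.
Change in consumer surplus = 348.5 - 338 = 10.5.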